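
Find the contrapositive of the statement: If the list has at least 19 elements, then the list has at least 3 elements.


Original: If the list has at least 19 elements, then the list has at least 3 elements
Contrapositive: If ¬Q, then ¬P
Negate Q: not (the list has at least 3 elements)
Negate P: not (the list has at least 19 elements)

If not (the list has at least 3 elements), then not (the list has at least 19 elements).


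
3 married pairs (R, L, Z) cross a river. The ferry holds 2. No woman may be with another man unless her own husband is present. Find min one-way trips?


Label couples R, L, Z (H = husband, W = wife).
Counting alone: 6 people, the ferry carries 2 and someone must bring it back, so each round trip nets at most +1 on the far side until the last crossing → at least 9 trips. The jealousy constraint makes 9 impossible; the shortest valid schedule has 11:
1. WR+WL →  (far: WR,WL; near: HR,HL,HZ,WZ)
2. WR ←       (far: WL; near: HR,HL,HZ,WR,WZ)
3. WR+WZ →  (far: WR,WL,WZ; near: HR,HL,HZ)
4. WR ←       (far: WL,WZ; near: HR,HL,HZ,WR)
5. HL+HZ →  (far: HL,WL,HZ,WZ; near: HR,WR)
6. HL+WL ←  (far: HZ,WZ; near: HR,WR,HL,WL)
7. HR+HL →  (far: HR,HL,HZ,WZ; near: WR,WL)
8. WZ ←       (far: HR,HL,HZ; near: WR,WL,WZ)
9. WR+WL →  (far: HR,WR,HL,WL,HZ; near: WZ)
10. HZ ←      (far: HR,WR,HL,WL; near: HZ,WZ)
11. HZ+WZ → (far: all six; near: empty)
In every state each wife is either with her husband or with no other man.
Minimum trips = 11

11


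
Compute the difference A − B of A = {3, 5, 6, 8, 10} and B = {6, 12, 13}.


A = {3, 5, 6, 8, 10}
B = {6, 12, 13}
Operation: difference A − B
In A but not B: 3, 5, 8, 10

{3, 5, 8, 10}


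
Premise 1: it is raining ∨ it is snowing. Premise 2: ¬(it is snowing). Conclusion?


Disjunctive syllogism: P ∨ Q, ¬P ⊢ Q
Disjunction: it is raining ∨ it is snowing
We know it is not the case that it is snowing.
By disjunctive syllogism, the other disjunct must be true.

It is raining


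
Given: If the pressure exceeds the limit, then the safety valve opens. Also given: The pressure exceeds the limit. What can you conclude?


Modus ponens: P → Q, P ⊢ Q
P: the pressure exceeds the limit
Q: the safety valve opens
We have P → Q and P is true.
By modus ponens, Q must be true.

The safety valve opens


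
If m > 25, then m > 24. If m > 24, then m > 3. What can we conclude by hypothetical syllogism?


Hypothetical syllogism: P → Q, Q → R ⊢ P → R
Premise 1: m > 25 → m > 24
Premise 2: m > 24 → m > 3
Chain the implications: the middle term (m > 24) links the two.
Conclusion: If m > 25, then m > 3.

If m > 25, then m > 3.


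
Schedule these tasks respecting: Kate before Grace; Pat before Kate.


Constraints: Kate before Grace; Pat before Kate
Method: repeatedly schedule the remaining task that has no remaining task required before it.
  Step 1: remaining {Pat, Kate, Grace}; every task except Pat still has a predecessor pending → schedule Pat.
  Step 2: remaining {Kate, Grace}; every task except Kate still has a predecessor pending → schedule Kate.
  Step 3: only Grace remains → schedule Grace.
Resulting order:

Pat → Kate → Grace


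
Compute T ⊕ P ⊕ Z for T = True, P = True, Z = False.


T = True, P = True, Z = False
Step 1: T ⊕ P = True XOR True = False
Step 2: False ⊕ Z = False XOR False = False
XOR is true when an odd number of operands are true.

False


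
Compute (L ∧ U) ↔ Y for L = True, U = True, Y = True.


L = True, U = True, Y = True
Step 1: L ∧ U = True AND True = True
Step 2: (True) ↔ Y: true when both sides have same truth value.
Result: True ↔ True = True

True


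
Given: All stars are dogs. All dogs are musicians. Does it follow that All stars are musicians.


Premise 1: All stars are dogs.
Premise 2: All dogs are musicians.
Conclusion: All stars are musicians.
Barbara syllogism (AAA-1): All A are B, All B are C → All A are C.
Middle term (dogs) distributed in premise 2.

Valid


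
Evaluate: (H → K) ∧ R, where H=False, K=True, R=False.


H = False, K = True, R = False
Expression: (H → K) ∧ R
Step 1: H → K = False → True (false only if H=True, K=False) = True
Step 2: (True) ∧ R = True AND False = False

False


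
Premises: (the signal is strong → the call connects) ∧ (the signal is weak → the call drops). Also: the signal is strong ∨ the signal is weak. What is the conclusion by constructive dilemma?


Constructive dilemma: (P → Q) ∧ (R → S), P ∨ R ⊢ Q ∨ S
Premise 1: the signal is strong → the call connects
Premise 2: the signal is weak → the call drops
Premise 3: the signal is strong ∨ the signal is weak
Case 1: Assuming the signal is strong, then by Premise 1, the call connects.
Case 2: Assuming the signal is weak, then by Premise 2, the call drops.
Since one of the signal is strong or the signal is weak must hold, we get the call connects or the call drops.

The call connects or the call drops.


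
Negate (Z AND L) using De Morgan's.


De Morgan's law: ¬(P ∧ Q) ≡ ¬P ∨ ¬Q
¬(Z ∧ L) = ¬Z ∨ ¬L

¬Z ∨ ¬L


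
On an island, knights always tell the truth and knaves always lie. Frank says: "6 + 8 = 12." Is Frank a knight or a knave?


Statement: "6 + 8 = 12."
Actual: 6 + 8 = 14
Claimed: 12
Statement is FALSE → Frank lies → Knave

Knave


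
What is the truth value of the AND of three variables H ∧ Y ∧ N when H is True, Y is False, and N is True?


H = True, Y = False, N = True
Step 1: H ∧ Y = True AND False = False
Step 2: (False) ∧ N = (False) AND True = False
AND is true only when ALL operands are true.

False


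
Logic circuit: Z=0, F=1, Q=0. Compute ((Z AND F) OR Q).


Z AND F = 0&1 = 0
0 OR 0 = 0

0


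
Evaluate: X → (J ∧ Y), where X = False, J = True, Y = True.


X = False, J = True, Y = True
Step 1: J ∧ Y = True AND True = True
Step 2: X → (True): false only when X=True and consequent=False.
Result: True

True


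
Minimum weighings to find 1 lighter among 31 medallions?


Each weighing has 3 outcomes (left heavy / balance / right heavy), so k weighings distinguish at most 3^k cases; splitting into three near-equal groups achieves this.
Need 3^k ≥ 31: 3^3 = 27 < 31 ≤ 3^4 = 81
k = ⌈log₃(31)⌉ = 4

4


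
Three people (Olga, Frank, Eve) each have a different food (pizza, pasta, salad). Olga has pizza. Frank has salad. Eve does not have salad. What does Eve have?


From clues:
  Frank → salad
  Olga → pizza
By elimination, Eve gets the remaining.

pasta


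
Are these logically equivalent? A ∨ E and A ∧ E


Expression 1: A ∨ E
Expression 2: A ∧ E
Truth table (A E | Expr1 Expr2):
  T T |   T     T
  T F |   T     F   ← differ
  F T |   T     F   ← differ
  F F |   F     F
Counterexample: A=T, E=F gives Expr1 = T but Expr2 = F, so the expressions are NOT logically equivalent.

No


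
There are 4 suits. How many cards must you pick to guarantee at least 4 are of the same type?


Pigeonhole: to guarantee k in one of n categories, need (k-1)×n + 1.
k = 4, n = 4
Minimum = (4-1) × 4 + 1 = 3 × 4 + 1

13


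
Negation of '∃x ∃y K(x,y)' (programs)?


Original: ∃x ∃y K(x,y)
Rule: ¬∀→∃, ¬∃→∀, negate predicate.
Negation: ∀x ∀y ¬K(x,y)

∀x ∀y ¬K(x,y)


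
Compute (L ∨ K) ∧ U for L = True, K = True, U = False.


L = True, K = True, U = False
Step 1: L ∨ K = True OR True = True
Step 2: True ∧ U = True AND False = False
OR is true when at least one operand is true; AND requires both.

False


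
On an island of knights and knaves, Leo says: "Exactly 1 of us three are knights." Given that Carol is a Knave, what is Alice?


Leo claims exactly 1 knights among Leo, Carol, Alice.
Given: Carol is a Knave.

Case 1: Leo is a Knight (tells truth)
  Then exactly 1 of the three are knights.
  Counting Leo, Carol: 1 knight(s) so far. Need 0 more → Alice = Knave.
Case 2: Leo is a Knave (lies)
  Then the count is NOT 1.
  If Alice = Knight, count = 1 = 1 → claim would be true, contradicts lie.
  If Alice = Knave, count = 0 ≠ 1 → lie confirmed ✓

Alice is a Knave.

Knave


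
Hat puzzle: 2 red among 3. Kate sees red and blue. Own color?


Total red = 2, seen red = 1
Own red = 2 - 1 = 1
Kate's hat is red.

red


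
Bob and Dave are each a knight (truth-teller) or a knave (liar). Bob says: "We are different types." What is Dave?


Bob says: "We are different types."
Case 1: Bob is a Knight (truth-teller)
  Statement is true → they ARE different → Dave is a Knave
Case 2: Bob is a Knave (liar)
  Statement is false → they are NOT different → Dave is a Knave
In both cases, Dave is a Knave.

Knave


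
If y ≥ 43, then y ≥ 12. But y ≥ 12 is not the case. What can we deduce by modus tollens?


Modus tollens: P → Q, ¬Q ⊢ ¬P
P: y ≥ 43
Q: y ≥ 12
We have P → Q and Q is false.
By modus tollens, P must be false.

It is not the case that y ≥ 43


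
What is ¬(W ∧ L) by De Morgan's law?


De Morgan's law: ¬(P ∧ Q) ≡ ¬P ∨ ¬Q
¬(W ∧ L) = ¬W ∨ ¬L

¬W ∨ ¬L


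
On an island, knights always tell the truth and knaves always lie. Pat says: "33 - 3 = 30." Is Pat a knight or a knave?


Statement: "33 - 3 = 30."
Actual: 33 - 3 = 30
Claimed: 30
Statement is TRUE → Pat tells the truth → Knight

Knight


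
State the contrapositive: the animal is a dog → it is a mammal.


Original: If the animal is a dog, then it is a mammal
Contrapositive: If ¬Q, then ¬P
Negate Q: not (it is a mammal)
Negate P: not (the animal is a dog)

If not (it is a mammal), then not (the animal is a dog).


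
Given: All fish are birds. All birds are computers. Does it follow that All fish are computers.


Premise 1: All fish are birds.
Premise 2: All birds are computers.
Conclusion: All fish are computers.
Barbara syllogism (AAA-1): All A are B, All B are C → All A are C.
Middle term (birds) distributed in premise 2.

Valid


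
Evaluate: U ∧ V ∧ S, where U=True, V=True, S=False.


U = True, V = True, S = False
Expression: U ∧ V ∧ S
Step 1: U ∧ V = True AND True = True
Step 2: (True) ∧ S = True AND False = False

False


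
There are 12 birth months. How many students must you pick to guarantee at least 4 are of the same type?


Pigeonhole: to guarantee k in one of n categories, need (k-1)×n + 1.
k = 4, n = 12
Minimum = (4-1) × 12 + 1 = 3 × 12 + 1

37


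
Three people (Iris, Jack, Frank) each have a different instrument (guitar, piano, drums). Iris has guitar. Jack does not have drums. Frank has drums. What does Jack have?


From clues:
  Frank → drums
  Iris → guitar
By elimination, Jack gets the remaining.

piano


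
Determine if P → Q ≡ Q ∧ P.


Expression 1: P → Q
Expression 2: Q ∧ P
Truth table (P Q | Expr1 Expr2):
  T T |   T     T
  T F |   F     F
  F T |   T     F   ← differ
  F F |   T     F   ← differ
Counterexample: P=F, Q=T gives Expr1 = T but Expr2 = F, so the expressions are NOT logically equivalent.

No


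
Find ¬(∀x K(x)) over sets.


Original: ∀x K(x)
Rule: ¬∀→∃, ¬∃→∀, negate predicate.
Negation: ∃x ¬K(x)

∃x ¬K(x)


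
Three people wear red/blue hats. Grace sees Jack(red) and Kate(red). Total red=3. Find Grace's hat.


Total red = 3, seen red = 2
Own red = 3 - 2 = 1
Grace's hat is red.

red


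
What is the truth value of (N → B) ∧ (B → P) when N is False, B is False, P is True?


N = False, B = False, P = True
Step 1: N → B is false only when N=True and B=False. Result: True
Step 2: B → P is false only when B=True and P=False. Result: True
Step 3: True ∧ True = True

True


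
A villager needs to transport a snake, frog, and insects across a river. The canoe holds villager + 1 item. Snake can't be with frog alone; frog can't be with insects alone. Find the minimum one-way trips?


1. villager+frog → 2. villager ← 3. villager+snake → 4. villager+frog ← 5. villager+insects → 6. villager ← 7. villager+frog →
Minimum trips = 7

7


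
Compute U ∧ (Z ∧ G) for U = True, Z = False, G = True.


U = True, Z = False, G = True
Step 1: Z ∧ G = False AND True = False
Step 2: U ∧ False = True AND False = False
AND is true only when ALL operands are true.

False


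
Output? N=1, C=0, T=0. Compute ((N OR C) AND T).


N OR C = 1|0 = 1
1 AND 0 = 0

0


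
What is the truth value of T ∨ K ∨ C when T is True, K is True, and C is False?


T = True, K = True, C = False
Step 1: T ∨ K = True OR True = True
Step 2: True ∨ C = True OR False = True
OR is true when at least one operand is true.

True


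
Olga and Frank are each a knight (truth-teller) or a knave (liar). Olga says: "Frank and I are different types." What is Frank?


Olga says: "Frank and I are different types."
Case 1: Olga is a Knight (truth-teller)
  Statement is true → they ARE different → Frank is a Knave
Case 2: Olga is a Knave (liar)
  Statement is false → they are NOT different → Frank is a Knave
In both cases, Frank is a Knave.

Knave


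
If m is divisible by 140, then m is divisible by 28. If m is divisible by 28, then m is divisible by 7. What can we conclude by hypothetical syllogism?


Hypothetical syllogism: P → Q, Q → R ⊢ P → R
Premise 1: m is divisible by 140 → m is divisible by 28
Premise 2: m is divisible by 28 → m is divisible by 7
Chain the implications: the middle term (m is divisible by 28) links the two.
Conclusion: If m is divisible by 140, then m is divisible by 7.

If m is divisible by 140, then m is divisible by 7.


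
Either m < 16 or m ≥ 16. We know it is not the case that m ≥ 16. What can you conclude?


Disjunctive syllogism: P ∨ Q, ¬P ⊢ Q
Disjunction: m < 16 ∨ m ≥ 16
We know it is not the case that m ≥ 16.
By disjunctive syllogism, the other disjunct must be true.

m < 16


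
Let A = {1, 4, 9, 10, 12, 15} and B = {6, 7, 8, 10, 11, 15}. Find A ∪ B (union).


A = {1, 4, 9, 10, 12, 15}
B = {6, 7, 8, 10, 11, 15}
Operation: union
All elements combined: 1, 4, 6, 7, 8, 9, 10, 11, 12, 15

{1, 4, 6, 7, 8, 9, 10, 11, 12, 15}


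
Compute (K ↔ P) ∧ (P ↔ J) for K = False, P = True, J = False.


K = False, P = True, J = False
Step 1: K ↔ P is true when K and P have the same value. Result: False
Step 2: P ↔ J is true when P and J have the same value. Result: False
Step 3: False ∧ False = False

False


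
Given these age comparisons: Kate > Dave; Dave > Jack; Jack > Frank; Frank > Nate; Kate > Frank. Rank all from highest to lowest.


Constraints: Kate > Dave; Dave > Jack; Jack > Frank; Frank > Nate; Kate > Frank
Method: at each step, the next-highest is the one remaining person who never appears on the smaller side of a constraint between remaining people.
  Step 1: remaining {Dave, Jack, Kate, Nate, Frank}; on the smaller side: {Dave, Jack, Nate, Frank} → Kate is next (Kate > Dave; Kate > Frank).
  Step 2: remaining {Dave, Jack, Nate, Frank}; on the smaller side: {Jack, Nate, Frank} → Dave is next (Dave > Jack).
  Step 3: remaining {Jack, Nate, Frank}; on the smaller side: {Nate, Frank} → Jack is next (Jack > Frank).
  Step 4: remaining {Nate, Frank}; on the smaller side: {Nate} → Frank is next (Frank > Nate).
  Step 5: only Nate remains → lowest.
Final ranking (highest to lowest):

Kate > Dave > Jack > Frank > Nate


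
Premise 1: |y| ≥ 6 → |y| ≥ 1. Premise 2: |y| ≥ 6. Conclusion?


Modus ponens: P → Q, P ⊢ Q
P: |y| ≥ 6
Q: |y| ≥ 1
We have P → Q and P is true.
By modus ponens, Q must be true.

|y| ≥ 1


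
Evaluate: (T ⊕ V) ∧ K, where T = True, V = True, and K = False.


T = True, V = True, K = False
Step 1: T ⊕ V = True XOR True = False
Step 2: False ∧ K = False AND False = False
XOR true when exactly one of T,V is true; then AND with K.

False


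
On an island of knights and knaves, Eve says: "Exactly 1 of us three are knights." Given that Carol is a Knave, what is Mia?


Eve claims exactly 1 knights among Eve, Carol, Mia.
Given: Carol is a Knave.

Case 1: Eve is a Knight (tells truth)
  Then exactly 1 of the three are knights.
  Counting Eve, Carol: 1 knight(s) so far. Need 0 more → Mia = Knave.
Case 2: Eve is a Knave (lies)
  Then the count is NOT 1.
  If Mia = Knight, count = 1 = 1 → claim would be true, contradicts lie.
  If Mia = Knave, count = 0 ≠ 1 → lie confirmed ✓

Mia is a Knave.

Knave


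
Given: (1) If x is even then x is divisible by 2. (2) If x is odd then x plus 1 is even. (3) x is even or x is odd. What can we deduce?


Constructive dilemma: (P → Q) ∧ (R → S), P ∨ R ⊢ Q ∨ S
Premise 1: x is even → x is divisible by 2
Premise 2: x is odd → x plus 1 is even
Premise 3: x is even ∨ x is odd
Case 1: Assuming x is even, then by Premise 1, x is divisible by 2.
Case 2: Assuming x is odd, then by Premise 2, x plus 1 is even.
Since one of x is even or x is odd must hold, we get x is divisible by 2 or x plus 1 is even.

x is divisible by 2 or x plus 1 is even.


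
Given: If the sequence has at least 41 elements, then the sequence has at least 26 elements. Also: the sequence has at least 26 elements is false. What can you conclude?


Modus tollens: P → Q, ¬Q ⊢ ¬P
P: the sequence has at least 41 elements
Q: the sequence has at least 26 elements
We have P → Q and Q is false.
By modus tollens, P must be false.

It is not the case that the sequence has at least 41 elements


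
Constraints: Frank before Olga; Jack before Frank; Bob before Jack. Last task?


Constraints: Frank before Olga; Jack before Frank; Bob before Jack
The last task can have nothing scheduled after it, so it must never appear on the left of a 'before'.
Tasks appearing before some other task: Frank, Jack, Bob.
The only task not in that list is Olga → it is last.

Olga


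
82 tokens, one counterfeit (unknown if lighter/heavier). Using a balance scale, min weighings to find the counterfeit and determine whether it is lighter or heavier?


Let n = 82. 164 possibilities (n tokens × lighter/heavier); each weighing has 3 outcomes.
Bound for k weighings: say the first weighing puts j tokens on each pan. If it tips, the 2j weighed tokens remain suspects (each with a known direction) and k-1 weighings give 3^(k-1) outcomes; 3^(k-1) is odd, so 2j ≤ 3^(k-1) - 1. If it balances, the n - 2j unweighed tokens remain with direction unknown: 2(n - 2j) ≤ 3^(k-1) - 1 by the same parity argument. Adding, n ≤ (3^(k-1) - 1) + (3^(k-1) - 1)/2 = (3^k - 3)/2, and the classical three-group strategy achieves this (3 tokens in 2 weighings, 12 in 3, 39 in 4, 120 in 5).
So we need the smallest k with (3^k - 3)/2 ≥ 82.
k = 4: (3^4 - 3)/2 = 39 < 82 ✗
k = 5: (3^5 - 3)/2 = 120 ≥ 82 ✓

5


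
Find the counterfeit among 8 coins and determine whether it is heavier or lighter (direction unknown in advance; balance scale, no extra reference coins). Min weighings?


Let n = 8. 16 possibilities (n coins × lighter/heavier); each weighing has 3 outcomes.
Bound for k weighings: say the first weighing puts j coins on each pan. If it tips, the 2j weighed coins remain suspects (each with a known direction) and k-1 weighings give 3^(k-1) outcomes; 3^(k-1) is odd, so 2j ≤ 3^(k-1) - 1. If it balances, the n - 2j unweighed coins remain with direction unknown: 2(n - 2j) ≤ 3^(k-1) - 1 by the same parity argument. Adding, n ≤ (3^(k-1) - 1) + (3^(k-1) - 1)/2 = (3^k - 3)/2, and the classical three-group strategy achieves this (3 coins in 2 weighings, 12 in 3, 39 in 4, 120 in 5).
So we need the smallest k with (3^k - 3)/2 ≥ 8.
k = 2: (3^2 - 3)/2 = 3 < 8 ✗
k = 3: (3^3 - 3)/2 = 12 ≥ 8 ✓

3


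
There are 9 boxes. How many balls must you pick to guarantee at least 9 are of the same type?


Pigeonhole: to guarantee k in one of n categories, need (k-1)×n + 1.
k = 9, n = 9
Minimum = (9-1) × 9 + 1 = 8 × 9 + 1

73


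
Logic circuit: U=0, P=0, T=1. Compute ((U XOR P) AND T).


U XOR P = 0^0 = 0
0 AND 1 = 0

0


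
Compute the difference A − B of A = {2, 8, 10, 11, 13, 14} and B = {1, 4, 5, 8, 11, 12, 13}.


A = {2, 8, 10, 11, 13, 14}
B = {1, 4, 5, 8, 11, 12, 13}
Operation: difference A − B
In A but not B: 2, 10, 14

{2, 10, 14}


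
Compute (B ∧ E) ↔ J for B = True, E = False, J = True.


B = True, E = False, J = True
Step 1: B ∧ E = True AND False = False
Step 2: (False) ↔ J: true when both sides have same truth value.
Result: False ↔ True = False

False


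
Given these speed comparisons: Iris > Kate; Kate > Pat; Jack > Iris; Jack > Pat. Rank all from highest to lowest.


Constraints: Iris > Kate; Kate > Pat; Jack > Iris; Jack > Pat
Method: at each step, the next-highest is the one remaining person who never appears on the smaller side of a constraint between remaining people.
  Step 1: remaining {Iris, Pat, Jack, Kate}; on the smaller side: {Iris, Pat, Kate} → Jack is next (Jack > Iris; Jack > Pat).
  Step 2: remaining {Iris, Pat, Kate}; on the smaller side: {Pat, Kate} → Iris is next (Iris > Kate).
  Step 3: remaining {Pat, Kate}; on the smaller side: {Pat} → Kate is next (Kate > Pat).
  Step 4: only Pat remains → lowest.
Final ranking (highest to lowest):

Jack > Iris > Kate > Pat


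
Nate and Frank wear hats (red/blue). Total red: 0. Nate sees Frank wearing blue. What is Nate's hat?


Total red = 0, Frank = blue
Red accounted for: 0
Remaining for Nate: 0
Nate's hat is blue.

blue


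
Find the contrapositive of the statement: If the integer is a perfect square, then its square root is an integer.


Original: If the integer is a perfect square, then its square root is an integer
Contrapositive: If ¬Q, then ¬P
Negate Q: not (its square root is an integer)
Negate P: not (the integer is a perfect square)

If not (its square root is an integer), then not (the integer is a perfect square).


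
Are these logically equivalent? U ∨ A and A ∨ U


Expression 1: U ∨ A
Expression 2: A ∨ U
Truth table (U A | Expr1 Expr2):
  T T |   T     T
  T F |   T     T
  F T |   T     T
  F F |   F     F
All 4 rows agree, so the expressions are logically equivalent.

Yes


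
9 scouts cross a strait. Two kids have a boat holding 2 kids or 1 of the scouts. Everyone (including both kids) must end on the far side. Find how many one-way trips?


Per crossing of one of the scouts: kids→, one←, one of the scouts→, one← = 4 trips
9 × 4 = 36, + 1 final kids→ = 37
Minimum trips = 37

37


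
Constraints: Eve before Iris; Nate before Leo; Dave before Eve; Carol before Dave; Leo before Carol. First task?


Constraints: Eve before Iris; Nate before Leo; Dave before Eve; Carol before Dave; Leo before Carol
The first task can have nothing scheduled before it, so it must never appear on the right of a 'before'.
Tasks appearing after some 'before': Iris, Leo, Eve, Dave, Carol.
The only task not in that list is Nate → it is first.

Nate


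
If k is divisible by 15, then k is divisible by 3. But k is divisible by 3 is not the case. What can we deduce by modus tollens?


Modus tollens: P → Q, ¬Q ⊢ ¬P
P: k is divisible by 15
Q: k is divisible by 3
We have P → Q and Q is false.
By modus tollens, P must be false.

It is not the case that k is divisible by 15


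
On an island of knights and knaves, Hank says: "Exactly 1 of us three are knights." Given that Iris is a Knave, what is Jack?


Hank claims exactly 1 knights among Hank, Iris, Jack.
Given: Iris is a Knave.

Case 1: Hank is a Knight (tells truth)
  Then exactly 1 of the three are knights.
  Counting Hank, Iris: 1 knight(s) so far. Need 0 more → Jack = Knave.
Case 2: Hank is a Knave (lies)
  Then the count is NOT 1.
  If Jack = Knight, count = 1 = 1 → claim would be true, contradicts lie.
  If Jack = Knave, count = 0 ≠ 1 → lie confirmed ✓

Jack is a Knave.

Knave


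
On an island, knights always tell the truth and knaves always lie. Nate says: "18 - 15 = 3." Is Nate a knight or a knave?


Statement: "18 - 15 = 3."
Actual: 18 - 15 = 3
Claimed: 3
Statement is TRUE → Nate tells the truth → Knight

Knight


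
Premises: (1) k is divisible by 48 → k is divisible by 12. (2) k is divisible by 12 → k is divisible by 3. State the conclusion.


Hypothetical syllogism: P → Q, Q → R ⊢ P → R
Premise 1: k is divisible by 48 → k is divisible by 12
Premise 2: k is divisible by 12 → k is divisible by 3
Chain the implications: the middle term (k is divisible by 12) links the two.
Conclusion: If k is divisible by 48, then k is divisible by 3.

If k is divisible by 48, then k is divisible by 3.


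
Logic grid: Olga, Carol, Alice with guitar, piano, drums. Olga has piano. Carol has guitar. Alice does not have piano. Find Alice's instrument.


From clues:
  Olga → piano
  Carol → guitar
By elimination, Alice gets the remaining.

drums


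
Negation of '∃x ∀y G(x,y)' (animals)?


Original: ∃x ∀y G(x,y)
Rule: ¬∀→∃, ¬∃→∀, negate predicate.
Negation: ∀x ∃y ¬G(x,y)

∀x ∃y ¬G(x,y)


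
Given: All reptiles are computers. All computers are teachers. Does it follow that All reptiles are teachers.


Premise 1: All reptiles are computers.
Premise 2: All computers are teachers.
Conclusion: All reptiles are teachers.
Barbara syllogism (AAA-1): All A are B, All B are C → All A are C.
Middle term (computers) distributed in premise 2.

Valid


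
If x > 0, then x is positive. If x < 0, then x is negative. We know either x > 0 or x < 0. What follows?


Constructive dilemma: (P → Q) ∧ (R → S), P ∨ R ⊢ Q ∨ S
Premise 1: x > 0 → x is positive
Premise 2: x < 0 → x is negative
Premise 3: x > 0 ∨ x < 0
Case 1: Assuming x > 0, then by Premise 1, x is positive.
Case 2: Assuming x < 0, then by Premise 2, x is negative.
Since one of x > 0 or x < 0 must hold, we get x is positive or x is negative.

x is positive or x is negative.


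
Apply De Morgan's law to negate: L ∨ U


De Morgan's law: ¬(P ∨ Q) ≡ ¬P ∧ ¬Q
¬(L ∨ U) = ¬L ∧ ¬U

¬L ∧ ¬U


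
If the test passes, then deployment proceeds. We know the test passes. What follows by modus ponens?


Modus ponens: P → Q, P ⊢ Q
P: the test passes
Q: deployment proceeds
We have P → Q and P is true.
By modus ponens, Q must be true.

Deployment proceeds


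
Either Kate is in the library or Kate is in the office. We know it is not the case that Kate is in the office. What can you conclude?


Disjunctive syllogism: P ∨ Q, ¬P ⊢ Q
Disjunction: Kate is in the library ∨ Kate is in the office
We know it is not the case that Kate is in the office.
By disjunctive syllogism, the other disjunct must be true.

Kate is in the library


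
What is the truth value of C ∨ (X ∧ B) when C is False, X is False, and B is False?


C = False, X = False, B = False
Step 1: X ∧ B = False AND False = False
Step 2: C ∨ False = False OR False = False
AND evaluated first (higher precedence); then OR applied.

False


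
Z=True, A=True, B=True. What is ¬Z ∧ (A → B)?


Z = True, A = True, B = True
Expression: ¬Z ∧ (A → B)
Step 1: ¬Z = NOT True = False
Step 2: A → B = True → True (false only if A=True, B=False) = True
Step 3: (False) ∧ (True) = False AND True = False

False


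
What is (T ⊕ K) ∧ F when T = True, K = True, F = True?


T = True, K = True, F = True
Step 1: T ⊕ K = True XOR True = False
Step 2: False ∧ F = False AND True = False
XOR true when exactly one of T,K is true; then AND with F.

False


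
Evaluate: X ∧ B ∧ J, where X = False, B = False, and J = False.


X = False, B = False, J = False
Step 1: X ∧ B = False AND False = False
Step 2: (False) ∧ J = (False) AND False = False
AND is true only when ALL operands are true.

False


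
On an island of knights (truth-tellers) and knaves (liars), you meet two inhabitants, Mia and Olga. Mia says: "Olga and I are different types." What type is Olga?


Mia says: "Olga and I are different types."
Case 1: Mia is a Knight (truth-teller)
  Statement is true → they ARE different → Olga is a Knave
Case 2: Mia is a Knave (liar)
  Statement is false → they are NOT different → Olga is a Knave
In both cases, Olga is a Knave.

Knave


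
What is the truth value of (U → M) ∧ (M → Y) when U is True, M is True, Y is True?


U = True, M = True, Y = True
Step 1: U → M is false only when U=True and M=False. Result: True
Step 2: M → Y is false only when M=True and Y=False. Result: True
Step 3: True ∧ True = True

True


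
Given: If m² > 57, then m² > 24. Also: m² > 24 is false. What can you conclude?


Modus tollens: P → Q, ¬Q ⊢ ¬P
P: m² > 57
Q: m² > 24
We have P → Q and Q is false.
By modus tollens, P must be false.

It is not the case that m² > 57


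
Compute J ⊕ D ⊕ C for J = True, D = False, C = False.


J = True, D = False, C = False
Step 1: J ⊕ D = True XOR False = True
Step 2: True ⊕ C = True XOR False = True
XOR is true when an odd number of operands are true.

True


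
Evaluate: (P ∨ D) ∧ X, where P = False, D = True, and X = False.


P = False, D = True, X = False
Step 1: P ∨ D = False OR True = True
Step 2: True ∧ X = True AND False = False
OR is true when at least one operand is true; AND requires both.

False


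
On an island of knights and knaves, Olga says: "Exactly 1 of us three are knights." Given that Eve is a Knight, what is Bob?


Olga claims exactly 1 knights among Olga, Eve, Bob.
Given: Eve is a Knight.

Case 1: Olga is a Knight (tells truth)
  Then exactly 1 of the three are knights.
  Counting Olga, Eve: 2 knight(s) so far. Need -1 more → impossible.
Case 2: Olga is a Knave (lies)
  Then the count is NOT 1.
  If Bob = Knave, count = 1 = 1 → claim would be true, contradicts lie.
  If Bob = Knight, count = 2 ≠ 1 → lie confirmed ✓

Bob is a Knight.

Knight


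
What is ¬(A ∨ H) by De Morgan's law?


De Morgan's law: ¬(P ∨ Q) ≡ ¬P ∧ ¬Q
¬(A ∨ H) = ¬A ∧ ¬H

¬A ∧ ¬H


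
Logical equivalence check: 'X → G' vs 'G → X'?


Expression 1: X → G
Expression 2: G → X
Truth table (X G | Expr1 Expr2):
  T T |   T     T
  T F |   F     T   ← differ
  F T |   T     F   ← differ
  F F |   T     T
Counterexample: X=T, G=F gives Expr1 = F but Expr2 = T, so the expressions are NOT logically equivalent.

No


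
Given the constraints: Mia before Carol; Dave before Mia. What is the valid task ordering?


Constraints: Mia before Carol; Dave before Mia
Method: repeatedly schedule the remaining task that has no remaining task required before it.
  Step 1: remaining {Dave, Carol, Mia}; every task except Dave still has a predecessor pending → schedule Dave.
  Step 2: remaining {Carol, Mia}; every task except Mia still has a predecessor pending → schedule Mia.
  Step 3: only Carol remains → schedule Carol.
Resulting order:

Dave → Mia → Carol


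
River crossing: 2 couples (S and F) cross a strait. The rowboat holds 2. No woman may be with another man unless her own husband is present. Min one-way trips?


Label couples S and F.
1. WS+WF → (far: WS,WF; near: HS,HF)
2. WS ←   (far: WF; near: HS,HF,WS)
3. HS+HF → (far: HS,HF,WF; near: WS)
4. HS ←   (far: HF,WF; near: HS,WS)  — HS returns, since WS is alone on near bank
5. HS+WS → (far: all four; near: empty)
Every state respects the constraint.
Minimum trips = 5

5


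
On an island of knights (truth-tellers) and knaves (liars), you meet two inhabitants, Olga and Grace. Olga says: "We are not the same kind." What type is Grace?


Olga says: "We are not the same kind."
Case 1: Olga is a Knight (truth-teller)
  Statement is true → they ARE different → Grace is a Knave
Case 2: Olga is a Knave (liar)
  Statement is false → they are NOT different → Grace is a Knave
In both cases, Grace is a Knave.

Knave


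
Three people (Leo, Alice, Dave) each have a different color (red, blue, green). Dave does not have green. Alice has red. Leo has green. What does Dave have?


From clues:
  Leo → green
  Alice → red
By elimination, Dave gets the remaining.

blue


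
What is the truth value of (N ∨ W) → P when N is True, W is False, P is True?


N = True, W = False, P = True
Step 1: N ∨ W = True OR False = True
Step 2: (True) → P: false only when antecedent=True and P=False.
Result: True

True


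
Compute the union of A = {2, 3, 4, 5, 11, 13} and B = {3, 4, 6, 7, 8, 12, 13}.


A = {2, 3, 4, 5, 11, 13}
B = {3, 4, 6, 7, 8, 12, 13}
Operation: union
All elements combined: 2, 3, 4, 5, 6, 7, 8, 11, 12, 13

{2, 3, 4, 5, 6, 7, 8, 11, 12, 13}


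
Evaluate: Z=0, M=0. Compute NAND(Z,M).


Z AND M = 0
NOT(0) = 1

1


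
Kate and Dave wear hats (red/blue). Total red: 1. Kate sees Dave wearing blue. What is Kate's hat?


Total red = 1, Dave = blue
Red accounted for: 0
Remaining for Kate: 1
Kate's hat is red.

red


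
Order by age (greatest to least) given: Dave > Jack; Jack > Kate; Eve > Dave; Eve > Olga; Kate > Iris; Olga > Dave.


Constraints: Dave > Jack; Jack > Kate; Eve > Dave; Eve > Olga; Kate > Iris; Olga > Dave
Method: at each step, the next-highest is the one remaining person who never appears on the smaller side of a constraint between remaining people.
  Step 1: remaining {Jack, Dave, Eve, Iris, Olga, Kate}; on the smaller side: {Jack, Dave, Iris, Olga, Kate} → Eve is next (Eve > Dave; Eve > Olga).
  Step 2: remaining {Jack, Dave, Iris, Olga, Kate}; on the smaller side: {Jack, Dave, Iris, Kate} → Olga is next (Olga > Dave).
  Step 3: remaining {Jack, Dave, Iris, Kate}; on the smaller side: {Jack, Iris, Kate} → Dave is next (Dave > Jack).
  Step 4: remaining {Jack, Iris, Kate}; on the smaller side: {Iris, Kate} → Jack is next (Jack > Kate).
  Step 5: remaining {Iris, Kate}; on the smaller side: {Iris} → Kate is next (Kate > Iris).
  Step 6: only Iris remains → lowest.
Final ranking (highest to lowest):

Eve > Olga > Dave > Jack > Kate > Iris


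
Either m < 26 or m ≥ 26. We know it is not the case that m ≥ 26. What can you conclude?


Disjunctive syllogism: P ∨ Q, ¬P ⊢ Q
Disjunction: m < 26 ∨ m ≥ 26
We know it is not the case that m ≥ 26.
By disjunctive syllogism, the other disjunct must be true.

m < 26


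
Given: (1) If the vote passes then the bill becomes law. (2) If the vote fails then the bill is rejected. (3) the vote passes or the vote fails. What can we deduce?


Constructive dilemma: (P → Q) ∧ (R → S), P ∨ R ⊢ Q ∨ S
Premise 1: the vote passes → the bill becomes law
Premise 2: the vote fails → the bill is rejected
Premise 3: the vote passes ∨ the vote fails
Case 1: Assuming the vote passes, then by Premise 1, the bill becomes law.
Case 2: Assuming the vote fails, then by Premise 2, the bill is rejected.
Since one of the vote passes or the vote fails must hold, we get the bill becomes law or the bill is rejected.

The bill becomes law or the bill is rejected.


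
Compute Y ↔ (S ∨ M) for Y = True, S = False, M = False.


Y = True, S = False, M = False
Step 1: S ∨ M = False OR False = False
Step 2: Y ↔ (False): true when both sides have same truth value.
Result: True ↔ False = False

False


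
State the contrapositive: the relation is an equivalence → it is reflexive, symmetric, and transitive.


Original: If the relation is an equivalence, then it is reflexive, symmetric, and transitive
Contrapositive: If ¬Q, then ¬P
Negate Q: not (it is reflexive, symmetric, and transitive)
Negate P: not (the relation is an equivalence)

If not (it is reflexive, symmetric, and transitive), then not (the relation is an equivalence).


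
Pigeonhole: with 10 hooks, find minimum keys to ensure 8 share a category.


Pigeonhole: to guarantee k in one of n categories, need (k-1)×n + 1.
k = 8, n = 10
Minimum = (8-1) × 10 + 1 = 7 × 10 + 1

71


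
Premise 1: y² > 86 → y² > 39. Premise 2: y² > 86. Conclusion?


Modus ponens: P → Q, P ⊢ Q
P: y² > 86
Q: y² > 39
We have P → Q and P is true.
By modus ponens, Q must be true.

y² > 39


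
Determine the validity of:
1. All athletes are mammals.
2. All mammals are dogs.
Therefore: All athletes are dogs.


Premise 1: All athletes are mammals.
Premise 2: All mammals are dogs.
Conclusion: All athletes are dogs.
Barbara syllogism (AAA-1): All A are B, All B are C → All A are C.
Middle term (mammals) distributed in premise 2.

Valid


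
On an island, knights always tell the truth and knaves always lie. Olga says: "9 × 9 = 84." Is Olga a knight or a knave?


Statement: "9 × 9 = 84."
Actual: 9 × 9 = 81
Claimed: 84
Statement is FALSE → Olga lies → Knave

Knave


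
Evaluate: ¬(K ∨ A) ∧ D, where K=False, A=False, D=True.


K = False, A = False, D = True
Expression: ¬(K ∨ A) ∧ D
Step 1: K ∨ A = False OR False = False
Step 2: ¬(K ∨ A) = NOT False = True
Step 3: (True) ∧ D = True AND True = True

True


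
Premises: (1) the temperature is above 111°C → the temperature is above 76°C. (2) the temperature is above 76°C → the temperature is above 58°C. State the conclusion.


Hypothetical syllogism: P → Q, Q → R ⊢ P → R
Premise 1: the temperature is above 111°C → the temperature is above 76°C
Premise 2: the temperature is above 76°C → the temperature is above 58°C
Chain the implications: the middle term (the temperature is above 76°C) links the two.
Conclusion: If the temperature is above 111°C, then the temperature is above 58°C.

If the temperature is above 111°C, then the temperature is above 58°C.


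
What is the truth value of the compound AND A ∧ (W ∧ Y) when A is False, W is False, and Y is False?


A = False, W = False, Y = False
Step 1: W ∧ Y = False AND False = False
Step 2: A ∧ False = False AND False = False
AND is true only when ALL operands are true.

False


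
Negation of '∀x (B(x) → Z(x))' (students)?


Original: ∀x (B(x) → Z(x))
Rule: ¬∀→∃, ¬∃→∀, negate predicate.
Negation: ∃x (B(x) ∧ ¬Z(x))

∃x (B(x) ∧ ¬Z(x))


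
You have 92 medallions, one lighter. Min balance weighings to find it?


Each weighing has 3 outcomes (left heavy / balance / right heavy), so k weighings distinguish at most 3^k cases; splitting into three near-equal groups achieves this.
Need 3^k ≥ 92: 3^4 = 81 < 92 ≤ 3^5 = 243
k = ⌈log₃(92)⌉ = 5

5


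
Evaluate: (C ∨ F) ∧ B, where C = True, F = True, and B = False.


C = True, F = True, B = False
Step 1: C ∨ F = True OR True = True
Step 2: True ∧ B = True AND False = False
OR is true when at least one operand is true; AND requires both.

False


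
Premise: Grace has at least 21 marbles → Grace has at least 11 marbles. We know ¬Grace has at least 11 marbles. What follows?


Modus tollens: P → Q, ¬Q ⊢ ¬P
P: Grace has at least 21 marbles
Q: Grace has at least 11 marbles
We have P → Q and Q is false.
By modus tollens, P must be false.

It is not the case that Grace has at least 21 marbles


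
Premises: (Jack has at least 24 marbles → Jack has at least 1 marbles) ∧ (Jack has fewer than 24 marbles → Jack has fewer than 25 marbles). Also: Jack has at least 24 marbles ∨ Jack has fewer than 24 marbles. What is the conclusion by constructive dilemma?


Constructive dilemma: (P → Q) ∧ (R → S), P ∨ R ⊢ Q ∨ S
Premise 1: Jack has at least 24 marbles → Jack has at least 1 marbles
Premise 2: Jack has fewer than 24 marbles → Jack has fewer than 25 marbles
Premise 3: Jack has at least 24 marbles ∨ Jack has fewer than 24 marbles
Case 1: Assuming Jack has at least 24 marbles, then by Premise 1, Jack has at least 1 marbles.
Case 2: Assuming Jack has fewer than 24 marbles, then by Premise 2, Jack has fewer than 25 marbles.
Since one of Jack has at least 24 marbles or Jack has fewer than 24 marbles must hold, we get Jack has at least 1 marbles or Jack has fewer than 25 marbles.

Jack has at least 1 marbles or Jack has fewer than 25 marbles.
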